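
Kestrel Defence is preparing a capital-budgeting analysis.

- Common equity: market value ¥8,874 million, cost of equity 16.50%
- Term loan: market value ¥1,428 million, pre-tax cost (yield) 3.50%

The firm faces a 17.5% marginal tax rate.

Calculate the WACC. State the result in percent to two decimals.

14.61%

Total capital V = 8874 + 1428 = 10302.
Equity: weight = 8874/10302 = 0.8614; cost = 16.5%.
Term loan: weight = 1428/10302 = 0.1386; after-tax cost = 3.5% × (1 − 17.5%) = 2.8875%.
WACC = 0.8614 × 16.5000% + 0.1386 × 2.8875% = 14.6131%.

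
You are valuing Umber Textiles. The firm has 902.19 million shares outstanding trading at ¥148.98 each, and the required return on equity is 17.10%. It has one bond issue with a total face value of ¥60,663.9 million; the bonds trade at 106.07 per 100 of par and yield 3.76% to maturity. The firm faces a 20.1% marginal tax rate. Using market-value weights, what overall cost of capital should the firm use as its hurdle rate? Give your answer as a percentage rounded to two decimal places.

12.54%

Market value of equity E = 148.98 × 902.19m = 134408.2662m. Market value of debt D = 60663.9m × 106.07/100 = 64346.19873m.
Total capital V = 134408.2662 + 64346.19873 = 198754.46493.
Equity: weight = 134408.2662/198754.46493 = 0.6763; cost = 17.1%.
Bonds outstanding: weight = 64346.19873/198754.46493 = 0.3237; after-tax cost = 3.76% × (1 − 20.1%) = 3.0042%.
WACC = 0.6763 × 17.1000% + 0.3237 × 3.0042% = 12.5365%.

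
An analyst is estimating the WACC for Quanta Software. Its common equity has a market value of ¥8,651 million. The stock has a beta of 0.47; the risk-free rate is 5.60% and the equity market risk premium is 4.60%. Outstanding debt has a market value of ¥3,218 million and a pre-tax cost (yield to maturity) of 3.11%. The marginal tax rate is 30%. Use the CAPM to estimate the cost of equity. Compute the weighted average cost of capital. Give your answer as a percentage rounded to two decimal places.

Cost of equity via CAPM: Re = 5.6% + 0.47 × 4.6% = 7.7620%.
Total capital V = 8651 + 3218 = 11869.
Equity: weight = 8651/11869 = 0.7289; cost = 7.762%.
Debt: weight = 3218/11869 = 0.2711; after-tax cost = 3.11% × (1 − 30%) = 2.1770%.
WACC = 0.7289 × 7.7620% + 0.2711 × 2.1770% = 6.2478%.

6.25%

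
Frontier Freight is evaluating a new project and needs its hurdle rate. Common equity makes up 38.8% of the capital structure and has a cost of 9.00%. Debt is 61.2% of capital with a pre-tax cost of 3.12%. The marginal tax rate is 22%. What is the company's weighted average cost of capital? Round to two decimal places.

4.98%

After-tax cost of debt = 3.12% × (1 − 22%) = 2.4336%.
WACC = 0.388 × 9.0000% + 0.612 × 2.4336% = 4.9814%.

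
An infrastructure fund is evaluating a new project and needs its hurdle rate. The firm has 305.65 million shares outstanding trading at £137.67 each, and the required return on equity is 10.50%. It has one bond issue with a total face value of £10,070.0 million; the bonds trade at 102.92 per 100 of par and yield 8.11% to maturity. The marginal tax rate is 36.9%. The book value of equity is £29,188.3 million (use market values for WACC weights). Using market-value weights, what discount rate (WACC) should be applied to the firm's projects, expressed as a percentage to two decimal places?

Market value of equity E = 137.67 × 305.65m = 42078.8355m. Market value of debt D = 10070m × 102.92/100 = 10364.044m.
Total capital V = 42078.8355 + 10364.044 = 52442.8795.
Equity: weight = 42078.8355/52442.8795 = 0.8024; cost = 10.5%.
Bonds outstanding: weight = 10364.044/52442.8795 = 0.1976; after-tax cost = 8.11% × (1 − 36.9%) = 5.1174%.
WACC = 0.8024 × 10.5000% + 0.1976 × 5.1174% = 9.4363%.

9.44%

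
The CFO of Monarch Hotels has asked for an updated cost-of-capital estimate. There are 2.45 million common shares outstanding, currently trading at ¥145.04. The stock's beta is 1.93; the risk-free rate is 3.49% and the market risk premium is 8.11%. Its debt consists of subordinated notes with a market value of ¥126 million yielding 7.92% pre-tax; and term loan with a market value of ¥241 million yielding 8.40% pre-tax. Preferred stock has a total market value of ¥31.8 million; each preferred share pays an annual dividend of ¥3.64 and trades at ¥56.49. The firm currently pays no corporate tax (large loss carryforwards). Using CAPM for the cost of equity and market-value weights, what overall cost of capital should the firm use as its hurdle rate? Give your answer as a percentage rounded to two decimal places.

13.30%

Cost of equity via CAPM: Re = 3.49% + 1.93 × 8.11% = 19.1423%.
Cost of preferred: Rp = 3.64 / 56.49 = 6.4436%.
Market value of equity E = 145.04 × 2.45m = 355.348m.
Total capital V = 355.348 + 31.8 + 126 + 241 = 754.148.
Equity: weight = 355.348/754.148 = 0.4712; cost = 19.1423%.
Preferred: weight = 31.8/754.148 = 0.0422; cost = 6.4436%.
Subordinated notes: weight = 126/754.148 = 0.1671; after-tax cost = 7.92% × (1 − 0%) = 7.9200%.
Term loan: weight = 241/754.148 = 0.3196; after-tax cost = 8.4% × (1 − 0%) = 8.4000%.
WACC = 0.4712 × 19.1423% + 0.0422 × 6.4436% + 0.1671 × 7.9200% + 0.3196 × 8.4000% = 13.2990%.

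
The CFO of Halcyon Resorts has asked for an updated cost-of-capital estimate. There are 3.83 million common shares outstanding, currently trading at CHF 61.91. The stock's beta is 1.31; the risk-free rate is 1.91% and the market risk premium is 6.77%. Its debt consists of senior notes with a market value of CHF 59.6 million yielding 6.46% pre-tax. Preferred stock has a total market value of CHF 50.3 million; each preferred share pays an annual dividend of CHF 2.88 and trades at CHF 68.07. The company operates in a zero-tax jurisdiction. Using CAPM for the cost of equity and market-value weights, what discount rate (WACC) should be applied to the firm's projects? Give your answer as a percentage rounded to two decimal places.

Cost of equity via CAPM: Re = 1.91% + 1.31 × 6.77% = 10.7787%.
Cost of preferred: Rp = 2.88 / 68.07 = 4.2309%.
Market value of equity E = 61.91 × 3.83m = 237.1153m.
Total capital V = 237.1153 + 50.3 + 59.6 = 347.0153.
Equity: weight = 237.1153/347.0153 = 0.6833; cost = 10.7787%.
Preferred: weight = 50.3/347.0153 = 0.1450; cost = 4.2309%.
Senior notes: weight = 59.6/347.0153 = 0.1718; after-tax cost = 6.46% × (1 − 0%) = 6.4600%.
WACC = 0.6833 × 10.7787% + 0.1450 × 4.2309% + 0.1718 × 6.4600% = 9.0879%.

9.09%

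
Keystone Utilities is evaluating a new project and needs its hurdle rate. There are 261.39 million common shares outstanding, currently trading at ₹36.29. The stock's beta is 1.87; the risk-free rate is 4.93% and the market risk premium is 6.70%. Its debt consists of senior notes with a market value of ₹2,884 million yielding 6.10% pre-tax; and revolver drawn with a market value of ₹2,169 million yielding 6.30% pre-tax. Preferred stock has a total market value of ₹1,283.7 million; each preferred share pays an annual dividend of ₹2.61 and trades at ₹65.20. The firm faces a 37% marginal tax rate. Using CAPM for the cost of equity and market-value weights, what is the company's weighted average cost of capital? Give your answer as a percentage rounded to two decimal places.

Cost of equity via CAPM: Re = 4.93% + 1.87 × 6.7% = 17.4590%.
Cost of preferred: Rp = 2.61 / 65.2 = 4.0031%.
Market value of equity E = 36.29 × 261.39m = 9485.8431m.
Total capital V = 9485.8431 + 1283.7 + 2884 + 2169 = 15822.5431.
Equity: weight = 9485.8431/15822.5431 = 0.5995; cost = 17.459%.
Preferred: weight = 1283.7/15822.5431 = 0.0811; cost = 4.0031%.
Senior notes: weight = 2884/15822.5431 = 0.1823; after-tax cost = 6.1% × (1 − 37%) = 3.8430%.
Revolver drawn: weight = 2169/15822.5431 = 0.1371; after-tax cost = 6.3% × (1 − 37%) = 3.9690%.
WACC = 0.5995 × 17.4590% + 0.0811 × 4.0031% + 0.1823 × 3.8430% + 0.1371 × 3.9690% = 12.0363%.

12.04%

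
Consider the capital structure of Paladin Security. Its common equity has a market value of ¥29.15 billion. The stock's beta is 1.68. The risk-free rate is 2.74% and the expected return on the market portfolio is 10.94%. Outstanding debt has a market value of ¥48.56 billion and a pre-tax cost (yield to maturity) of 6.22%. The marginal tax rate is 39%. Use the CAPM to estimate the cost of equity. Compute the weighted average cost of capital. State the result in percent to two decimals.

8.57%

Market risk premium = 10.94% − 2.74% = 8.2%.
Cost of equity via CAPM: Re = 2.74% + 1.68 × 8.2% = 16.5160%.
Total capital V = 29.15 + 48.56 = 77.71.
Equity: weight = 29.15/77.71 = 0.3751; cost = 16.516%.
Debt: weight = 48.56/77.71 = 0.6249; after-tax cost = 6.22% × (1 − 39%) = 3.7942%.
WACC = 0.3751 × 16.5160% + 0.6249 × 3.7942% = 8.5663%.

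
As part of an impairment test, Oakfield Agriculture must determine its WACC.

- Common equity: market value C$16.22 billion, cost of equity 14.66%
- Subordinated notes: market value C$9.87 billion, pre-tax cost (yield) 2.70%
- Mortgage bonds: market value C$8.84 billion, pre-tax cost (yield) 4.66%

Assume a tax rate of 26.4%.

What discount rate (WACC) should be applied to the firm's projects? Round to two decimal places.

Total capital V = 16.22 + 9.87 + 8.84 = 34.93.
Equity: weight = 16.22/34.93 = 0.4644; cost = 14.66%.
Subordinated notes: weight = 9.87/34.93 = 0.2826; after-tax cost = 2.7% × (1 − 26.4%) = 1.9872%.
Mortgage bonds: weight = 8.84/34.93 = 0.2531; after-tax cost = 4.66% × (1 − 26.4%) = 3.4298%.
WACC = 0.4644 × 14.6600% + 0.2826 × 1.9872% + 0.2531 × 3.4298% = 8.2370%.

8.24%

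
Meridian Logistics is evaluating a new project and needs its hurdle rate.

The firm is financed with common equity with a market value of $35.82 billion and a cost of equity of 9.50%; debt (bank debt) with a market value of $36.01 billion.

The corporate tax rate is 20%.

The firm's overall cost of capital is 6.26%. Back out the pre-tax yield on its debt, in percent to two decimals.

3.80%

Total capital V = 35.82 + 36.01 = 71.83.
Equity weight = 35.82/71.83 = 0.4987.
Bank debt weight = 36.01/71.83 = 0.5013.
Equity contribution = 0.4987 × 9.5% = 4.7374%.
Remaining for debt = 6.26% − 4.7374% = 1.5226%.
Rd × (1 − 20%) × 0.5013 = 1.5226%  ⇒  Rd = 3.7964%.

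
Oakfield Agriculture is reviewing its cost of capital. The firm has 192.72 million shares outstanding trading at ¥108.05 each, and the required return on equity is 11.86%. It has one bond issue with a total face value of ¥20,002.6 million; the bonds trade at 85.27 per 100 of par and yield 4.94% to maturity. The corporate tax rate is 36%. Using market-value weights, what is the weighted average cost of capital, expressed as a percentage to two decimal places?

Market value of equity E = 108.05 × 192.72m = 20823.396m. Market value of debt D = 20002.6m × 85.27/100 = 17056.21702m.
Total capital V = 20823.396 + 17056.21702 = 37879.61302.
Equity: weight = 20823.396/37879.61302 = 0.5497; cost = 11.86%.
Bonds outstanding: weight = 17056.21702/37879.61302 = 0.4503; after-tax cost = 4.94% × (1 − 36%) = 3.1616%.
WACC = 0.5497 × 11.8600% + 0.4503 × 3.1616% = 7.9433%.

7.94%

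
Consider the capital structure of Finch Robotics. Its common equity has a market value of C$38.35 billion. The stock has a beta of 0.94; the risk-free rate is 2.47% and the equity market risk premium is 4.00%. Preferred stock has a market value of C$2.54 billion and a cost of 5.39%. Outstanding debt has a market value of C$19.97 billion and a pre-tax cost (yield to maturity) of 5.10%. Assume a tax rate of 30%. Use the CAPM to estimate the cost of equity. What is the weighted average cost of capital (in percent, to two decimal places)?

5.32%

Cost of equity via CAPM: Re = 2.47% + 0.94 × 4.0% = 6.2300%.
Total capital V = 38.35 + 2.54 + 19.97 = 60.86.
Equity: weight = 38.35/60.86 = 0.6301; cost = 6.23%.
Preferred: weight = 2.54/60.86 = 0.0417; cost = 5.39%.
Debt: weight = 19.97/60.86 = 0.3281; after-tax cost = 5.1% × (1 − 30%) = 3.5700%.
WACC = 0.6301 × 6.2300% + 0.0417 × 5.3900% + 0.3281 × 3.5700% = 5.3221%.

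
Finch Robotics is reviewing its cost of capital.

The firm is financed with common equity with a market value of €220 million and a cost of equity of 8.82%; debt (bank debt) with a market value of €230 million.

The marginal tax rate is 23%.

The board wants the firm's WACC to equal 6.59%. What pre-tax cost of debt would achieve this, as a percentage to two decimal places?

5.79%

Total capital V = 220 + 230 = 450.
Equity weight = 220/450 = 0.4889.
Bank debt weight = 230/450 = 0.5111.
Equity contribution = 0.4889 × 8.82% = 4.3120%.
Remaining for debt = 6.59% − 4.3120% = 2.2780%.
Rd × (1 − 23%) × 0.5111 = 2.2780%  ⇒  Rd = 5.7883%.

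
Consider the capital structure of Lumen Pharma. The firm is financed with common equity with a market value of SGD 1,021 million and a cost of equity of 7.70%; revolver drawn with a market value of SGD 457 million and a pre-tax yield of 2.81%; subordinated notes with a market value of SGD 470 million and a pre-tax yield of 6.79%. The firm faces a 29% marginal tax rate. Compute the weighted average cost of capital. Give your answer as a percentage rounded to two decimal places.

5.67%

Total capital V = 1021 + 457 + 470 = 1948.
Equity: weight = 1021/1948 = 0.5241; cost = 7.7%.
Revolver drawn: weight = 457/1948 = 0.2346; after-tax cost = 2.81% × (1 − 29%) = 1.9951%.
Subordinated notes: weight = 470/1948 = 0.2413; after-tax cost = 6.79% × (1 − 29%) = 4.8209%.
WACC = 0.5241 × 7.7000% + 0.2346 × 1.9951% + 0.2413 × 4.8209% = 5.6670%.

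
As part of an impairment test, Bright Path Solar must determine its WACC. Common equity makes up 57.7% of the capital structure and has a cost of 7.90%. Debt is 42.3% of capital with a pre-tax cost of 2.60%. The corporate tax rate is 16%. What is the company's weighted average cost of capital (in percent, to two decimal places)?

After-tax cost of debt = 2.6% × (1 − 16%) = 2.1840%.
WACC = 0.577 × 7.9000% + 0.423 × 2.1840% = 5.4821%.

5.48%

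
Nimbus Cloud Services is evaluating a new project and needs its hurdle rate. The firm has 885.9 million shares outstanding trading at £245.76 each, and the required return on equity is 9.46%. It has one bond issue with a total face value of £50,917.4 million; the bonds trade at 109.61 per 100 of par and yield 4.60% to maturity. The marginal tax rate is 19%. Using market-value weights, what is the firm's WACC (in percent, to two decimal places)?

8.29%

Market value of equity E = 245.76 × 885.9m = 217718.784m. Market value of debt D = 50917.4m × 109.61/100 = 55810.56214m.
Total capital V = 217718.784 + 55810.56214 = 273529.34614.
Equity: weight = 217718.784/273529.34614 = 0.7960; cost = 9.46%.
Bonds outstanding: weight = 55810.56214/273529.34614 = 0.2040; after-tax cost = 4.6% × (1 − 19%) = 3.7260%.
WACC = 0.7960 × 9.4600% + 0.2040 × 3.7260% = 8.2900%.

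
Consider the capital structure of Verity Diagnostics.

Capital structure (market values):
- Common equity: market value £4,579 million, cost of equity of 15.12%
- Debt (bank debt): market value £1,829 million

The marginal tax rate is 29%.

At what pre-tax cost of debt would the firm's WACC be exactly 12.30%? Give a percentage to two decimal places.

7.38%

Total capital V = 4579 + 1829 = 6408.
Equity weight = 4579/6408 = 0.7146.
Bank debt weight = 1829/6408 = 0.2854.
Equity contribution = 0.7146 × 15.12% = 10.8044%.
Remaining for debt = 12.3% − 10.8044% = 1.4956%.
Rd × (1 − 29%) × 0.2854 = 1.4956%  ⇒  Rd = 7.3803%.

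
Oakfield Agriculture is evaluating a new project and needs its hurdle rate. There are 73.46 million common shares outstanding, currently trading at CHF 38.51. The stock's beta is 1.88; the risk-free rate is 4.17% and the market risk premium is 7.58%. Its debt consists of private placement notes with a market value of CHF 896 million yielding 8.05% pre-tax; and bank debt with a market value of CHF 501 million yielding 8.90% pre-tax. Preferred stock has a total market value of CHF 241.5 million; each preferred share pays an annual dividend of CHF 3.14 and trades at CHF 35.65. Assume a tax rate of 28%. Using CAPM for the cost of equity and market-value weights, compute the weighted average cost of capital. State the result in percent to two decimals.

14.02%

Cost of equity via CAPM: Re = 4.17% + 1.88 × 7.58% = 18.4204%.
Cost of preferred: Rp = 3.14 / 35.65 = 8.8079%.
Market value of equity E = 38.51 × 73.46m = 2828.9446m.
Total capital V = 2828.9446 + 241.5 + 896 + 501 = 4467.4446.
Equity: weight = 2828.9446/4467.4446 = 0.6332; cost = 18.4204%.
Preferred: weight = 241.5/4467.4446 = 0.0541; cost = 8.8079%.
Private placement notes: weight = 896/4467.4446 = 0.2006; after-tax cost = 8.05% × (1 − 28%) = 5.7960%.
Bank debt: weight = 501/4467.4446 = 0.1121; after-tax cost = 8.9% × (1 − 28%) = 6.4080%.
WACC = 0.6332 × 18.4204% + 0.0541 × 8.8079% + 0.2006 × 5.7960% + 0.1121 × 6.4080% = 14.0217%.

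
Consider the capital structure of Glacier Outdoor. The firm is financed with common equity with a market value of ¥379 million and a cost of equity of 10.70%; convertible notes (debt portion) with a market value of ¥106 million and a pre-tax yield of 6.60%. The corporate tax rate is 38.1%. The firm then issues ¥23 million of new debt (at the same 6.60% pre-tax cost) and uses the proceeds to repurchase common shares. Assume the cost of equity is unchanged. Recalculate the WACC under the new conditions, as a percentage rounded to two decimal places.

8.94%

After the change:
Total capital V = 356 + 129 = 485.
Equity: weight = 356/485 = 0.7340; cost = 10.7%.
Convertible notes (debt portion): weight = 129/485 = 0.2660; after-tax cost = 6.6% × (1 − 38.1%) = 4.0854%.
WACC = 0.7340 × 10.7000% + 0.2660 × 4.0854% = 8.9407%.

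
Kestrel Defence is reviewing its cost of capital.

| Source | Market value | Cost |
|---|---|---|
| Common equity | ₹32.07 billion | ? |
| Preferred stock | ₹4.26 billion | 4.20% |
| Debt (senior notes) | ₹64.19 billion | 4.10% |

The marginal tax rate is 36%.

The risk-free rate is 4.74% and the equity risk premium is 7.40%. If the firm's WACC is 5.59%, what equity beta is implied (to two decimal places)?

Total capital V = 32.07 + 4.26 + 64.19 = 100.52.
Equity weight = 32.07/100.52 = 0.3190.
Preferred weight = 4.26/100.52 = 0.0424.
Senior notes weight = 64.19/100.52 = 0.6386.
Debt contribution = 0.6386 × 4.1% × (1 − 36%) = 1.6756%.
Preferred contribution = 0.0424 × 4.2% = 0.1780%.
Required equity contribution = 5.59% − 1.8536% = 3.7364%  ⇒  Re = 11.7113%.
CAPM: 11.7113% = 4.74% + β × 7.4%  ⇒  β = 0.9421.

0.94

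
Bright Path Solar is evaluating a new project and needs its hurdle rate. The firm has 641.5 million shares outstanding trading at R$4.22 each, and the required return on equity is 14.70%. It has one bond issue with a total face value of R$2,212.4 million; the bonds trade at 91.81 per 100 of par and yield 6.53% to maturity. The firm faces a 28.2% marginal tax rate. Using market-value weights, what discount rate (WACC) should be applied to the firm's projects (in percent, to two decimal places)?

Market value of equity E = 4.22 × 641.5m = 2707.13m. Market value of debt D = 2212.4m × 91.81/100 = 2031.20444m.
Total capital V = 2707.13 + 2031.20444 = 4738.33444.
Equity: weight = 2707.13/4738.33444 = 0.5713; cost = 14.7%.
Bonds outstanding: weight = 2031.20444/4738.33444 = 0.4287; after-tax cost = 6.53% × (1 − 28.2%) = 4.6885%.
WACC = 0.5713 × 14.7000% + 0.4287 × 4.6885% = 10.4083%.

10.41%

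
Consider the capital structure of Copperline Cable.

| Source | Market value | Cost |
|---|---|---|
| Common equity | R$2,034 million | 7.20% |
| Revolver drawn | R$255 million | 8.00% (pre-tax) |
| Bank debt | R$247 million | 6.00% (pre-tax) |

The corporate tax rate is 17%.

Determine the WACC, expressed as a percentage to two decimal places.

6.93%

Total capital V = 2034 + 255 + 247 = 2536.
Equity: weight = 2034/2536 = 0.8021; cost = 7.2%.
Revolver drawn: weight = 255/2536 = 0.1006; after-tax cost = 8% × (1 − 17%) = 6.6400%.
Bank debt: weight = 247/2536 = 0.0974; after-tax cost = 6% × (1 − 17%) = 4.9800%.
WACC = 0.8021 × 7.2000% + 0.1006 × 6.6400% + 0.0974 × 4.9800% = 6.9275%.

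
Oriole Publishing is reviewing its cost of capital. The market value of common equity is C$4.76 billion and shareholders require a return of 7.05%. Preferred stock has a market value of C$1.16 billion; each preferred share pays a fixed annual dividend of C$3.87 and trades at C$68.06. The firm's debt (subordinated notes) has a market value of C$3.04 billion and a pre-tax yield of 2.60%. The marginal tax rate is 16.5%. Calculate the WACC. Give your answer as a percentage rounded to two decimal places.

Cost of preferred: Rp = 3.87 / 68.06 = 5.6862%.
Total capital V = 4.76 + 1.16 + 3.04 = 8.96.
Equity: weight = 4.76/8.96 = 0.5312; cost = 7.05%.
Preferred: weight = 1.16/8.96 = 0.1295; cost = 5.6862%.
Subordinated notes: weight = 3.04/8.96 = 0.3393; after-tax cost = 2.6% × (1 − 16.5%) = 2.1710%.
WACC = 0.5312 × 7.0500% + 0.1295 × 5.6862% + 0.3393 × 2.1710% = 5.2181%.

5.22%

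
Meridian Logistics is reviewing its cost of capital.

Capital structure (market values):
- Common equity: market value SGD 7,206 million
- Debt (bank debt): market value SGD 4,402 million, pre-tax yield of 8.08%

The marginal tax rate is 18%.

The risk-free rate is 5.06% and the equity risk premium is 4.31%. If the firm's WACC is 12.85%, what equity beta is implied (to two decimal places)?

2.69

Total capital V = 7206 + 4402 = 11608.
Equity weight = 7206/11608 = 0.6208.
Bank debt weight = 4402/11608 = 0.3792.
Debt contribution = 0.3792 × 8.08% × (1 − 18%) = 2.5126%.
Required equity contribution = 12.85% − 2.5126% = 10.3374%  ⇒  Re = 16.6524%.
CAPM: 16.6524% = 5.06% + β × 4.31%  ⇒  β = 2.6896.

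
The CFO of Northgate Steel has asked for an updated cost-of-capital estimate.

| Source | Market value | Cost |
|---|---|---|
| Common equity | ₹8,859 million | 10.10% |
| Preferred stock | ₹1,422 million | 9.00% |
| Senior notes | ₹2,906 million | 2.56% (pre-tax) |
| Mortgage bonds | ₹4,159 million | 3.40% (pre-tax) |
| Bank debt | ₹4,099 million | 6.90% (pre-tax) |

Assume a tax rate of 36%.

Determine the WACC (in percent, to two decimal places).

Total capital V = 8859 + 1422 + 2906 + 4159 + 4099 = 21445.
Equity: weight = 8859/21445 = 0.4131; cost = 10.1%.
Preferred: weight = 1422/21445 = 0.0663; cost = 9%.
Senior notes: weight = 2906/21445 = 0.1355; after-tax cost = 2.56% × (1 − 36%) = 1.6384%.
Mortgage bonds: weight = 4159/21445 = 0.1939; after-tax cost = 3.4% × (1 − 36%) = 2.1760%.
Bank debt: weight = 4099/21445 = 0.1911; after-tax cost = 6.9% × (1 − 36%) = 4.4160%.
WACC = 0.4131 × 10.1000% + 0.0663 × 9.0000% + 0.1355 × 1.6384% + 0.1939 × 2.1760% + 0.1911 × 4.4160% = 6.2572%.

6.26%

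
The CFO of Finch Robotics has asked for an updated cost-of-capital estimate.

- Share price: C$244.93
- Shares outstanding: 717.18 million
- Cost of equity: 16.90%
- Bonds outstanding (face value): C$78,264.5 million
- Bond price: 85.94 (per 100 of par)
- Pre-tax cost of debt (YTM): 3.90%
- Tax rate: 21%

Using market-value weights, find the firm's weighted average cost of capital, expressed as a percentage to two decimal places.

Market value of equity E = 244.93 × 717.18m = 175658.8974m. Market value of debt D = 78264.5m × 85.94/100 = 67260.5113m.
Total capital V = 175658.8974 + 67260.5113 = 242919.4087.
Equity: weight = 175658.8974/242919.4087 = 0.7231; cost = 16.9%.
Bonds outstanding: weight = 67260.5113/242919.4087 = 0.2769; after-tax cost = 3.9% × (1 − 21%) = 3.0810%.
WACC = 0.7231 × 16.9000% + 0.2769 × 3.0810% = 13.0737%.

13.07%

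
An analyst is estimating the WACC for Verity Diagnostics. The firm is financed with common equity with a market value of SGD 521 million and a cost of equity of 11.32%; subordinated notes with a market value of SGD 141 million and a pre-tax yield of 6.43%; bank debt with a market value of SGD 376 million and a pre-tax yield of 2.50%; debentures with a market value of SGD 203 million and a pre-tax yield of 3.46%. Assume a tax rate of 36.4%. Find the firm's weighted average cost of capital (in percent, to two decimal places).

Total capital V = 521 + 141 + 376 + 203 = 1241.
Equity: weight = 521/1241 = 0.4198; cost = 11.32%.
Subordinated notes: weight = 141/1241 = 0.1136; after-tax cost = 6.43% × (1 − 36.4%) = 4.0895%.
Bank debt: weight = 376/1241 = 0.3030; after-tax cost = 2.5% × (1 − 36.4%) = 1.5900%.
Debentures: weight = 203/1241 = 0.1636; after-tax cost = 3.46% × (1 − 36.4%) = 2.2006%.
WACC = 0.4198 × 11.3200% + 0.1136 × 4.0895% + 0.3030 × 1.5900% + 0.1636 × 2.2006% = 6.0587%.

6.06%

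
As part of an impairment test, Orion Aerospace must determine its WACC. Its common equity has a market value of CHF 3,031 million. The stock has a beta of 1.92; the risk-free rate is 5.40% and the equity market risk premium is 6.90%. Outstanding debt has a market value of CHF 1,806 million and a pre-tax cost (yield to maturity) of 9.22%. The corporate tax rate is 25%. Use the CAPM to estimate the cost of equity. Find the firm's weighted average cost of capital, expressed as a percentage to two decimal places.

Cost of equity via CAPM: Re = 5.4% + 1.92 × 6.9% = 18.6480%.
Total capital V = 3031 + 1806 = 4837.
Equity: weight = 3031/4837 = 0.6266; cost = 18.648%.
Debt: weight = 1806/4837 = 0.3734; after-tax cost = 9.22% × (1 − 25%) = 6.9150%.
WACC = 0.6266 × 18.6480% + 0.3734 × 6.9150% = 14.2672%.

14.27%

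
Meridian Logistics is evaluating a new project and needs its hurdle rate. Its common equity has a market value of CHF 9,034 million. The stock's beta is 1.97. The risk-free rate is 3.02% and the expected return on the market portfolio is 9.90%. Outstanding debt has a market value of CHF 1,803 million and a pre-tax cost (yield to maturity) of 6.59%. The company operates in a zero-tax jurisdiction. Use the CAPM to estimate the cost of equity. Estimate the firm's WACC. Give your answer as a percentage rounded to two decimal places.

Market risk premium = 9.9% − 3.02% = 6.88%.
Cost of equity via CAPM: Re = 3.02% + 1.97 × 6.88% = 16.5736%.
Total capital V = 9034 + 1803 = 10837.
Equity: weight = 9034/10837 = 0.8336; cost = 16.5736%.
Debt: weight = 1803/10837 = 0.1664; after-tax cost = 6.59% × (1 − 0%) = 6.5900%.
WACC = 0.8336 × 16.5736% + 0.1664 × 6.5900% = 14.9126%.

14.91%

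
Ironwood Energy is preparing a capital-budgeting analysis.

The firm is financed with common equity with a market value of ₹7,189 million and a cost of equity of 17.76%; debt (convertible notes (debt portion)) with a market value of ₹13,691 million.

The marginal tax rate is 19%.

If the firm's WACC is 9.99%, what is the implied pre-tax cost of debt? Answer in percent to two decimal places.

7.30%

Total capital V = 7189 + 13691 = 20880.
Equity weight = 7189/20880 = 0.3443.
Convertible notes (debt portion) weight = 13691/20880 = 0.6557.
Equity contribution = 0.3443 × 17.76% = 6.1148%.
Remaining for debt = 9.99% − 6.1148% = 3.8752%.
Rd × (1 − 19%) × 0.6557 = 3.8752%  ⇒  Rd = 7.2964%.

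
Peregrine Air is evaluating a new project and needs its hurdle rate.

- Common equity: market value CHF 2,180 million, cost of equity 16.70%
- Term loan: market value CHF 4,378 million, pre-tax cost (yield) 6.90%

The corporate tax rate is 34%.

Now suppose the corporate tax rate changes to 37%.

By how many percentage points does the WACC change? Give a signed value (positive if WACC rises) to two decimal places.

Current WACC:
Total capital V = 2180 + 4378 = 6558.
Equity: weight = 2180/6558 = 0.3324; cost = 16.7%.
Term loan: weight = 4378/6558 = 0.6676; after-tax cost = 6.9% × (1 − 34%) = 4.5540%.
WACC = 0.3324 × 16.7000% + 0.6676 × 4.5540% = 8.5916%.
After the change:
Total capital V = 2180 + 4378 = 6558.
Equity: weight = 2180/6558 = 0.3324; cost = 16.7%.
Term loan: weight = 4378/6558 = 0.6676; after-tax cost = 6.9% × (1 − 37%) = 4.3470%.
WACC = 0.3324 × 16.7000% + 0.6676 × 4.3470% = 8.4534%.
Change in WACC = 8.4534% − 8.5916% = -0.1382 pp.

-0.14 pp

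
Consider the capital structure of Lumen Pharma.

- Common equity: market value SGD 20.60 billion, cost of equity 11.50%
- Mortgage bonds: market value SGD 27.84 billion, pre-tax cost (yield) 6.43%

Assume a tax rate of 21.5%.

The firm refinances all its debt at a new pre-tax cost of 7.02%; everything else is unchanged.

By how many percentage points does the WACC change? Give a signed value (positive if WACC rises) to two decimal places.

Current WACC:
Total capital V = 20.6 + 27.84 = 48.44.
Equity: weight = 20.6/48.44 = 0.4253; cost = 11.5%.
Mortgage bonds: weight = 27.84/48.44 = 0.5747; after-tax cost = 6.43% × (1 − 21.5%) = 5.0476%.
WACC = 0.4253 × 11.5000% + 0.5747 × 5.0476% = 7.7916%.
After the change:
Total capital V = 20.6 + 27.84 = 48.44.
Equity: weight = 20.6/48.44 = 0.4253; cost = 11.5%.
Mortgage bonds: weight = 27.84/48.44 = 0.5747; after-tax cost = 7.02% × (1 − 21.5%) = 5.5107%.
WACC = 0.4253 × 11.5000% + 0.5747 × 5.5107% = 8.0578%.
Change in WACC = 8.0578% − 7.7916% = 0.2662 pp.

+0.27 pp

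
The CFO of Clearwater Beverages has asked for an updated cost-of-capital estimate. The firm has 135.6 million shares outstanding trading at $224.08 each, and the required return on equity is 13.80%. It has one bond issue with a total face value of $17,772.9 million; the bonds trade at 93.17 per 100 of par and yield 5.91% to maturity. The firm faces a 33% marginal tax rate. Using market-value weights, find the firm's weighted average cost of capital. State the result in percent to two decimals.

Market value of equity E = 224.08 × 135.6m = 30385.248m. Market value of debt D = 17772.9m × 93.17/100 = 16559.01093m.
Total capital V = 30385.248 + 16559.01093 = 46944.25893.
Equity: weight = 30385.248/46944.25893 = 0.6473; cost = 13.8%.
Bonds outstanding: weight = 16559.01093/46944.25893 = 0.3527; after-tax cost = 5.91% × (1 − 33%) = 3.9597%.
WACC = 0.6473 × 13.8000% + 0.3527 × 3.9597% = 10.3290%.

10.33%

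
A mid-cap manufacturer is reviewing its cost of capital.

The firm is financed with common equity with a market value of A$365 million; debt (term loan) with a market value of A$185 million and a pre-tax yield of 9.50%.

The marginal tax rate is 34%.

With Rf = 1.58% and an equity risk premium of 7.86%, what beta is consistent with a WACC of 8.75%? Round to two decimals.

Total capital V = 365 + 185 = 550.
Equity weight = 365/550 = 0.6636.
Term loan weight = 185/550 = 0.3364.
Debt contribution = 0.3364 × 9.5% × (1 − 34%) = 2.1090%.
Required equity contribution = 8.75% − 2.1090% = 6.6410%  ⇒  Re = 10.0070%.
CAPM: 10.0070% = 1.58% + β × 7.86%  ⇒  β = 1.0721.

1.07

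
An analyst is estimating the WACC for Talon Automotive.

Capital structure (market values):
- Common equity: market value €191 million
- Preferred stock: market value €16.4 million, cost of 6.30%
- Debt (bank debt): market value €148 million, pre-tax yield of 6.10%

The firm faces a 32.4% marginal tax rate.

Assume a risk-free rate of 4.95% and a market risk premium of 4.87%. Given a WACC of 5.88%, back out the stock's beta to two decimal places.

Total capital V = 191 + 16.4 + 148 = 355.4.
Equity weight = 191/355.4 = 0.5374.
Preferred weight = 16.4/355.4 = 0.0461.
Bank debt weight = 148/355.4 = 0.4164.
Debt contribution = 0.4164 × 6.1% × (1 − 32.4%) = 1.7172%.
Preferred contribution = 0.0461 × 6.3% = 0.2907%.
Required equity contribution = 5.88% − 2.0079% = 3.8721%  ⇒  Re = 7.2049%.
CAPM: 7.2049% = 4.95% + β × 4.87%  ⇒  β = 0.4630.

0.46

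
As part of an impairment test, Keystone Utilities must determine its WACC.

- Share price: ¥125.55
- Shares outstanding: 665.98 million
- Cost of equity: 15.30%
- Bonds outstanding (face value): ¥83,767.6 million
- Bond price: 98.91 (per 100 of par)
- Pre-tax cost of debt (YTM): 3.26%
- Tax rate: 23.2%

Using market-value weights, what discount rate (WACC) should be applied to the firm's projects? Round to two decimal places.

Market value of equity E = 125.55 × 665.98m = 83613.789m. Market value of debt D = 83767.6m × 98.91/100 = 82854.53316m.
Total capital V = 83613.789 + 82854.53316 = 166468.32216.
Equity: weight = 83613.789/166468.32216 = 0.5023; cost = 15.3%.
Bonds outstanding: weight = 82854.53316/166468.32216 = 0.4977; after-tax cost = 3.26% × (1 − 23.2%) = 2.5037%.
WACC = 0.5023 × 15.3000% + 0.4977 × 2.5037% = 8.9310%.

8.93%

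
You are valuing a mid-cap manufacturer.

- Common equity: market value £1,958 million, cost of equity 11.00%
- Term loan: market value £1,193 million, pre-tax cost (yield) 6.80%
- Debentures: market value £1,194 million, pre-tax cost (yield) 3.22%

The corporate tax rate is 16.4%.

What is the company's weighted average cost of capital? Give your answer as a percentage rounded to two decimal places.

Total capital V = 1958 + 1193 + 1194 = 4345.
Equity: weight = 1958/4345 = 0.4506; cost = 11%.
Term loan: weight = 1193/4345 = 0.2746; after-tax cost = 6.8% × (1 − 16.4%) = 5.6848%.
Debentures: weight = 1194/4345 = 0.2748; after-tax cost = 3.22% × (1 − 16.4%) = 2.6919%.
WACC = 0.4506 × 11.0000% + 0.2746 × 5.6848% + 0.2748 × 2.6919% = 7.2576%.

7.26%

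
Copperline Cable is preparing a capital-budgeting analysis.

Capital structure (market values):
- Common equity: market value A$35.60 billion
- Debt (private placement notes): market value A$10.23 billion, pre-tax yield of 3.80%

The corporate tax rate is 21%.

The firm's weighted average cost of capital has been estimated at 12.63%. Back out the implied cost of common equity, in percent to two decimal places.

Total capital V = 35.6 + 10.23 = 45.83.
Equity weight = 35.6/45.83 = 0.7768.
Private placement notes weight = 10.23/45.83 = 0.2232.
Debt contribution = 0.2232 × 3.8% × (1 − 21%) = 0.6701%.
Required equity contribution = 12.63% − 0.6701% = 11.9599%.
Re = 11.9599% / 0.7768 = 15.3967%.

15.40%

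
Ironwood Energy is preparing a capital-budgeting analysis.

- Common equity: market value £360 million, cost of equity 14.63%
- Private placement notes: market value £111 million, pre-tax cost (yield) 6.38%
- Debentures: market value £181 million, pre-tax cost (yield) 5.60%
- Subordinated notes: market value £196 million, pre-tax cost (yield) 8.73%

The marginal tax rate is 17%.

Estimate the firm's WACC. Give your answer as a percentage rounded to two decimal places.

Total capital V = 360 + 111 + 181 + 196 = 848.
Equity: weight = 360/848 = 0.4245; cost = 14.63%.
Private placement notes: weight = 111/848 = 0.1309; after-tax cost = 6.38% × (1 − 17%) = 5.2954%.
Debentures: weight = 181/848 = 0.2134; after-tax cost = 5.6% × (1 − 17%) = 4.6480%.
Subordinated notes: weight = 196/848 = 0.2311; after-tax cost = 8.73% × (1 − 17%) = 7.2459%.
WACC = 0.4245 × 14.6300% + 0.1309 × 5.2954% + 0.2134 × 4.6480% + 0.2311 × 7.2459% = 9.5708%.

9.57%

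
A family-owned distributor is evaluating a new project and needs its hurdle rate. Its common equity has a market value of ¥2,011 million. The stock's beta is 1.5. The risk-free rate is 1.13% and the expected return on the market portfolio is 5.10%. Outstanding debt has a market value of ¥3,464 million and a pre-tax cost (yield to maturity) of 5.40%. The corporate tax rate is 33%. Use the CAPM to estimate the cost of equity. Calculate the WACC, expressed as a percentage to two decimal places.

Market risk premium = 5.1% − 1.13% = 3.97%.
Cost of equity via CAPM: Re = 1.13% + 1.5 × 3.97% = 7.0850%.
Total capital V = 2011 + 3464 = 5475.
Equity: weight = 2011/5475 = 0.3673; cost = 7.085%.
Debt: weight = 3464/5475 = 0.6327; after-tax cost = 5.4% × (1 − 33%) = 3.6180%.
WACC = 0.3673 × 7.0850% + 0.6327 × 3.6180% = 4.8914%.

4.89%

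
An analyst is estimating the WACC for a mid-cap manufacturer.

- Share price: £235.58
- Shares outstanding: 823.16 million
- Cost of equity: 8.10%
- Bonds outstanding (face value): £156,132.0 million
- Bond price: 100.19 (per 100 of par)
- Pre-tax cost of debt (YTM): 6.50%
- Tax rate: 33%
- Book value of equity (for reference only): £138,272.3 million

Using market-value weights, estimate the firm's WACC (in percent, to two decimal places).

Market value of equity E = 235.58 × 823.16m = 193920.0328m. Market value of debt D = 156132m × 100.19/100 = 156428.6508m.
Total capital V = 193920.0328 + 156428.6508 = 350348.6836.
Equity: weight = 193920.0328/350348.6836 = 0.5535; cost = 8.1%.
Bonds outstanding: weight = 156428.6508/350348.6836 = 0.4465; after-tax cost = 6.5% × (1 − 33%) = 4.3550%.
WACC = 0.5535 × 8.1000% + 0.4465 × 4.3550% = 6.4279%.

6.43%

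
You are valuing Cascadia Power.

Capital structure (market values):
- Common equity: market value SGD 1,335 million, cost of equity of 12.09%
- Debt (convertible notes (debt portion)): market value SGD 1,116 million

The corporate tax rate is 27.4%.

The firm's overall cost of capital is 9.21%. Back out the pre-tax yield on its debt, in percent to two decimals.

Total capital V = 1335 + 1116 = 2451.
Equity weight = 1335/2451 = 0.5447.
Convertible notes (debt portion) weight = 1116/2451 = 0.4553.
Equity contribution = 0.5447 × 12.09% = 6.5851%.
Remaining for debt = 9.21% − 6.5851% = 2.6249%.
Rd × (1 − 27.4%) × 0.4553 = 2.6249%  ⇒  Rd = 7.9405%.

7.94%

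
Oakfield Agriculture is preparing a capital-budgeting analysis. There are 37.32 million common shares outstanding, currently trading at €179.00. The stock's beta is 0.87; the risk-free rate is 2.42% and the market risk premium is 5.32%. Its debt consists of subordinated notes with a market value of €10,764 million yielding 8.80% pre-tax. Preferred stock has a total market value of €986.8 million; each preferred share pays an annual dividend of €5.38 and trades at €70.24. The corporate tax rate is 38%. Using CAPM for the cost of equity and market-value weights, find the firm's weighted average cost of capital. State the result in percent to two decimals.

6.15%

Cost of equity via CAPM: Re = 2.42% + 0.87 × 5.32% = 7.0484%.
Cost of preferred: Rp = 5.38 / 70.24 = 7.6595%.
Market value of equity E = 179.0 × 37.32m = 6680.28m.
Total capital V = 6680.28 + 986.8 + 10764 = 18431.08.
Equity: weight = 6680.28/18431.08 = 0.3624; cost = 7.0484%.
Preferred: weight = 986.8/18431.08 = 0.0535; cost = 7.6595%.
Subordinated notes: weight = 10764/18431.08 = 0.5840; after-tax cost = 8.8% × (1 − 38%) = 5.4560%.
WACC = 0.3624 × 7.0484% + 0.0535 × 7.6595% + 0.5840 × 5.4560% = 6.1511%.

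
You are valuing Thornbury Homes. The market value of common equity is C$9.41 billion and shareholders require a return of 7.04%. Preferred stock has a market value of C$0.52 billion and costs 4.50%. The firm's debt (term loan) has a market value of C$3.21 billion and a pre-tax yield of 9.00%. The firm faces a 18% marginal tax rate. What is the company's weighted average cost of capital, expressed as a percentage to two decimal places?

7.02%

Total capital V = 9.41 + 0.52 + 3.21 = 13.14.
Equity: weight = 9.41/13.14 = 0.7161; cost = 7.04%.
Preferred: weight = 0.52/13.14 = 0.0396; cost = 4.5%.
Term loan: weight = 3.21/13.14 = 0.2443; after-tax cost = 9% × (1 − 18%) = 7.3800%.
WACC = 0.7161 × 7.0400% + 0.0396 × 4.5000% + 0.2443 × 7.3800% = 7.0225%.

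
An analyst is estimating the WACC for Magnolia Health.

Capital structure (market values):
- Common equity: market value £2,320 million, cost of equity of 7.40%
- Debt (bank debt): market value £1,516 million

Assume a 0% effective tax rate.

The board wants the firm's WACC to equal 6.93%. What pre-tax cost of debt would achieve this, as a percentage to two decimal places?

Total capital V = 2320 + 1516 = 3836.
Equity weight = 2320/3836 = 0.6048.
Bank debt weight = 1516/3836 = 0.3952.
Equity contribution = 0.6048 × 7.4% = 4.4755%.
Remaining for debt = 6.93% − 4.4755% = 2.4545%.
Rd × (1 − 0%) × 0.3952 = 2.4545%  ⇒  Rd = 6.2107%.

6.21%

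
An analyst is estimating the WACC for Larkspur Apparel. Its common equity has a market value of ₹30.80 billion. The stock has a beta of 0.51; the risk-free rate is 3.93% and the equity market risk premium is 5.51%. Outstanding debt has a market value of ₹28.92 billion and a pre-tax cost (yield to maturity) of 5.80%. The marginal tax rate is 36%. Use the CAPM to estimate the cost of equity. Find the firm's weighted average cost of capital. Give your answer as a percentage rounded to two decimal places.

Cost of equity via CAPM: Re = 3.93% + 0.51 × 5.51% = 6.7401%.
Total capital V = 30.8 + 28.92 = 59.72.
Equity: weight = 30.8/59.72 = 0.5157; cost = 6.7401%.
Debt: weight = 28.92/59.72 = 0.4843; after-tax cost = 5.8% × (1 − 36%) = 3.7120%.
WACC = 0.5157 × 6.7401% + 0.4843 × 3.7120% = 5.2737%.

5.27%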